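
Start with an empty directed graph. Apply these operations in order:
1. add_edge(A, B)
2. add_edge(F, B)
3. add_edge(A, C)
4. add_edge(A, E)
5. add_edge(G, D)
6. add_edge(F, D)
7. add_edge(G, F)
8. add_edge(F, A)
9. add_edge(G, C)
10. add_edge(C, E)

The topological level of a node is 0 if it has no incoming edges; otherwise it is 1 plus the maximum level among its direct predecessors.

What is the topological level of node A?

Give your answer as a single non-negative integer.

Op 1: add_edge(A, B). Edges now: 1
Op 2: add_edge(F, B). Edges now: 2
Op 3: add_edge(A, C). Edges now: 3
Op 4: add_edge(A, E). Edges now: 4
Op 5: add_edge(G, D). Edges now: 5
Op 6: add_edge(F, D). Edges now: 6
Op 7: add_edge(G, F). Edges now: 7
Op 8: add_edge(F, A). Edges now: 8
Op 9: add_edge(G, C). Edges now: 9
Op 10: add_edge(C, E). Edges now: 10
Compute levels (Kahn BFS):
  sources (in-degree 0): G
  process G: level=0
    G->C: in-degree(C)=1, level(C)>=1
    G->D: in-degree(D)=1, level(D)>=1
    G->F: in-degree(F)=0, level(F)=1, enqueue
  process F: level=1
    F->A: in-degree(A)=0, level(A)=2, enqueue
    F->B: in-degree(B)=1, level(B)>=2
    F->D: in-degree(D)=0, level(D)=2, enqueue
  process A: level=2
    A->B: in-degree(B)=0, level(B)=3, enqueue
    A->C: in-degree(C)=0, level(C)=3, enqueue
    A->E: in-degree(E)=1, level(E)>=3
  process D: level=2
  process B: level=3
  process C: level=3
    C->E: in-degree(E)=0, level(E)=4, enqueue
  process E: level=4
All levels: A:2, B:3, C:3, D:2, E:4, F:1, G:0
level(A) = 2

Answer: 2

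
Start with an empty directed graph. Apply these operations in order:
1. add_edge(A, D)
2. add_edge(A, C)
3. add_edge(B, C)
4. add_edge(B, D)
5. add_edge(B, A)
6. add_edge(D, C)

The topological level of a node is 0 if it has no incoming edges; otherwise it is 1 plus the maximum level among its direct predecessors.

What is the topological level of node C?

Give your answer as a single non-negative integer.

Op 1: add_edge(A, D). Edges now: 1
Op 2: add_edge(A, C). Edges now: 2
Op 3: add_edge(B, C). Edges now: 3
Op 4: add_edge(B, D). Edges now: 4
Op 5: add_edge(B, A). Edges now: 5
Op 6: add_edge(D, C). Edges now: 6
Compute levels (Kahn BFS):
  sources (in-degree 0): B
  process B: level=0
    B->A: in-degree(A)=0, level(A)=1, enqueue
    B->C: in-degree(C)=2, level(C)>=1
    B->D: in-degree(D)=1, level(D)>=1
  process A: level=1
    A->C: in-degree(C)=1, level(C)>=2
    A->D: in-degree(D)=0, level(D)=2, enqueue
  process D: level=2
    D->C: in-degree(C)=0, level(C)=3, enqueue
  process C: level=3
All levels: A:1, B:0, C:3, D:2
level(C) = 3

Answer: 3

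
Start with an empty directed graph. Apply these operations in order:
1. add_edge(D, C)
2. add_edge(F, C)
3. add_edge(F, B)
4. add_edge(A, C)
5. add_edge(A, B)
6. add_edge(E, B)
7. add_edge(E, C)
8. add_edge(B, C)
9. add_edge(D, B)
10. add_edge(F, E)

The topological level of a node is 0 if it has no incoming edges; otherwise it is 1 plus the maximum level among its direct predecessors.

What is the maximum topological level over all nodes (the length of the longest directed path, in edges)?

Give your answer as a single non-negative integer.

Answer: 3

Derivation:
Op 1: add_edge(D, C). Edges now: 1
Op 2: add_edge(F, C). Edges now: 2
Op 3: add_edge(F, B). Edges now: 3
Op 4: add_edge(A, C). Edges now: 4
Op 5: add_edge(A, B). Edges now: 5
Op 6: add_edge(E, B). Edges now: 6
Op 7: add_edge(E, C). Edges now: 7
Op 8: add_edge(B, C). Edges now: 8
Op 9: add_edge(D, B). Edges now: 9
Op 10: add_edge(F, E). Edges now: 10
Compute levels (Kahn BFS):
  sources (in-degree 0): A, D, F
  process A: level=0
    A->B: in-degree(B)=3, level(B)>=1
    A->C: in-degree(C)=4, level(C)>=1
  process D: level=0
    D->B: in-degree(B)=2, level(B)>=1
    D->C: in-degree(C)=3, level(C)>=1
  process F: level=0
    F->B: in-degree(B)=1, level(B)>=1
    F->C: in-degree(C)=2, level(C)>=1
    F->E: in-degree(E)=0, level(E)=1, enqueue
  process E: level=1
    E->B: in-degree(B)=0, level(B)=2, enqueue
    E->C: in-degree(C)=1, level(C)>=2
  process B: level=2
    B->C: in-degree(C)=0, level(C)=3, enqueue
  process C: level=3
All levels: A:0, B:2, C:3, D:0, E:1, F:0
max level = 3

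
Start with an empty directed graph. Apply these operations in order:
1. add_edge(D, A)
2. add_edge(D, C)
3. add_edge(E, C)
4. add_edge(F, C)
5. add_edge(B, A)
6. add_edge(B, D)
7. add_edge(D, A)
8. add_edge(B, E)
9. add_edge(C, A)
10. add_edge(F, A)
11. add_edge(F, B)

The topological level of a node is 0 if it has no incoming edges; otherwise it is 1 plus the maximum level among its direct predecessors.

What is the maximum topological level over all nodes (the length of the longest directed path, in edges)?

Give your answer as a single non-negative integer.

Answer: 4

Derivation:
Op 1: add_edge(D, A). Edges now: 1
Op 2: add_edge(D, C). Edges now: 2
Op 3: add_edge(E, C). Edges now: 3
Op 4: add_edge(F, C). Edges now: 4
Op 5: add_edge(B, A). Edges now: 5
Op 6: add_edge(B, D). Edges now: 6
Op 7: add_edge(D, A) (duplicate, no change). Edges now: 6
Op 8: add_edge(B, E). Edges now: 7
Op 9: add_edge(C, A). Edges now: 8
Op 10: add_edge(F, A). Edges now: 9
Op 11: add_edge(F, B). Edges now: 10
Compute levels (Kahn BFS):
  sources (in-degree 0): F
  process F: level=0
    F->A: in-degree(A)=3, level(A)>=1
    F->B: in-degree(B)=0, level(B)=1, enqueue
    F->C: in-degree(C)=2, level(C)>=1
  process B: level=1
    B->A: in-degree(A)=2, level(A)>=2
    B->D: in-degree(D)=0, level(D)=2, enqueue
    B->E: in-degree(E)=0, level(E)=2, enqueue
  process D: level=2
    D->A: in-degree(A)=1, level(A)>=3
    D->C: in-degree(C)=1, level(C)>=3
  process E: level=2
    E->C: in-degree(C)=0, level(C)=3, enqueue
  process C: level=3
    C->A: in-degree(A)=0, level(A)=4, enqueue
  process A: level=4
All levels: A:4, B:1, C:3, D:2, E:2, F:0
max level = 4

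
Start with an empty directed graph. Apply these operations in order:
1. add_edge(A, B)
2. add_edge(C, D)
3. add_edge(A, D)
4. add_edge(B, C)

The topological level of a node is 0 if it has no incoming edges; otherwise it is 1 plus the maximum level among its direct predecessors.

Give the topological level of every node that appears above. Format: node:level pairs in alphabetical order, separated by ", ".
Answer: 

Answer: A:0, B:1, C:2, D:3

Derivation:
Op 1: add_edge(A, B). Edges now: 1
Op 2: add_edge(C, D). Edges now: 2
Op 3: add_edge(A, D). Edges now: 3
Op 4: add_edge(B, C). Edges now: 4
Compute levels (Kahn BFS):
  sources (in-degree 0): A
  process A: level=0
    A->B: in-degree(B)=0, level(B)=1, enqueue
    A->D: in-degree(D)=1, level(D)>=1
  process B: level=1
    B->C: in-degree(C)=0, level(C)=2, enqueue
  process C: level=2
    C->D: in-degree(D)=0, level(D)=3, enqueue
  process D: level=3
All levels: A:0, B:1, C:2, D:3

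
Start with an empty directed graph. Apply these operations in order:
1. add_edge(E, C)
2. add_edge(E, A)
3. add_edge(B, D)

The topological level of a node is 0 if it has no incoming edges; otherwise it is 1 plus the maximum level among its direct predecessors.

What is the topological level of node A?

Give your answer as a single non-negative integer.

Op 1: add_edge(E, C). Edges now: 1
Op 2: add_edge(E, A). Edges now: 2
Op 3: add_edge(B, D). Edges now: 3
Compute levels (Kahn BFS):
  sources (in-degree 0): B, E
  process B: level=0
    B->D: in-degree(D)=0, level(D)=1, enqueue
  process E: level=0
    E->A: in-degree(A)=0, level(A)=1, enqueue
    E->C: in-degree(C)=0, level(C)=1, enqueue
  process D: level=1
  process A: level=1
  process C: level=1
All levels: A:1, B:0, C:1, D:1, E:0
level(A) = 1

Answer: 1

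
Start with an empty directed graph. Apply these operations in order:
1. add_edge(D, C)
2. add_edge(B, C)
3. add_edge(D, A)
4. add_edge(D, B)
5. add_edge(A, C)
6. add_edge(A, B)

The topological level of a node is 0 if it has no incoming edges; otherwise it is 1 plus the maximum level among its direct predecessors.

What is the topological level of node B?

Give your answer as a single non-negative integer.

Op 1: add_edge(D, C). Edges now: 1
Op 2: add_edge(B, C). Edges now: 2
Op 3: add_edge(D, A). Edges now: 3
Op 4: add_edge(D, B). Edges now: 4
Op 5: add_edge(A, C). Edges now: 5
Op 6: add_edge(A, B). Edges now: 6
Compute levels (Kahn BFS):
  sources (in-degree 0): D
  process D: level=0
    D->A: in-degree(A)=0, level(A)=1, enqueue
    D->B: in-degree(B)=1, level(B)>=1
    D->C: in-degree(C)=2, level(C)>=1
  process A: level=1
    A->B: in-degree(B)=0, level(B)=2, enqueue
    A->C: in-degree(C)=1, level(C)>=2
  process B: level=2
    B->C: in-degree(C)=0, level(C)=3, enqueue
  process C: level=3
All levels: A:1, B:2, C:3, D:0
level(B) = 2

Answer: 2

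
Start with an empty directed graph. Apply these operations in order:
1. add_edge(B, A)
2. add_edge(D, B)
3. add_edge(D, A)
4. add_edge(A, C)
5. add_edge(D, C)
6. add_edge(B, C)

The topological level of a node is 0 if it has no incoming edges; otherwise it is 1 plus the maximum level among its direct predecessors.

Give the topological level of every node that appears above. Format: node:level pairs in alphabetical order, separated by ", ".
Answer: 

Op 1: add_edge(B, A). Edges now: 1
Op 2: add_edge(D, B). Edges now: 2
Op 3: add_edge(D, A). Edges now: 3
Op 4: add_edge(A, C). Edges now: 4
Op 5: add_edge(D, C). Edges now: 5
Op 6: add_edge(B, C). Edges now: 6
Compute levels (Kahn BFS):
  sources (in-degree 0): D
  process D: level=0
    D->A: in-degree(A)=1, level(A)>=1
    D->B: in-degree(B)=0, level(B)=1, enqueue
    D->C: in-degree(C)=2, level(C)>=1
  process B: level=1
    B->A: in-degree(A)=0, level(A)=2, enqueue
    B->C: in-degree(C)=1, level(C)>=2
  process A: level=2
    A->C: in-degree(C)=0, level(C)=3, enqueue
  process C: level=3
All levels: A:2, B:1, C:3, D:0

Answer: A:2, B:1, C:3, D:0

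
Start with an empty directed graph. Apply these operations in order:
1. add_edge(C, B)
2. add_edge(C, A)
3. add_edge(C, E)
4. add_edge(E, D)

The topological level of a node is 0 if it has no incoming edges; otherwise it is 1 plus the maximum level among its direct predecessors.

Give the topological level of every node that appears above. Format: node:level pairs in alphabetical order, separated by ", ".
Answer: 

Answer: A:1, B:1, C:0, D:2, E:1

Derivation:
Op 1: add_edge(C, B). Edges now: 1
Op 2: add_edge(C, A). Edges now: 2
Op 3: add_edge(C, E). Edges now: 3
Op 4: add_edge(E, D). Edges now: 4
Compute levels (Kahn BFS):
  sources (in-degree 0): C
  process C: level=0
    C->A: in-degree(A)=0, level(A)=1, enqueue
    C->B: in-degree(B)=0, level(B)=1, enqueue
    C->E: in-degree(E)=0, level(E)=1, enqueue
  process A: level=1
  process B: level=1
  process E: level=1
    E->D: in-degree(D)=0, level(D)=2, enqueue
  process D: level=2
All levels: A:1, B:1, C:0, D:2, E:1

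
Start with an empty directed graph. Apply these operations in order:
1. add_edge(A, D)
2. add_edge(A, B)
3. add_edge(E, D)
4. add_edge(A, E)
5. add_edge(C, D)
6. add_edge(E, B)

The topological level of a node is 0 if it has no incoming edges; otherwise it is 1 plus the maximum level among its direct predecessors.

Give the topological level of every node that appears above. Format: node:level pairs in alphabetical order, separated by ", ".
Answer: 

Op 1: add_edge(A, D). Edges now: 1
Op 2: add_edge(A, B). Edges now: 2
Op 3: add_edge(E, D). Edges now: 3
Op 4: add_edge(A, E). Edges now: 4
Op 5: add_edge(C, D). Edges now: 5
Op 6: add_edge(E, B). Edges now: 6
Compute levels (Kahn BFS):
  sources (in-degree 0): A, C
  process A: level=0
    A->B: in-degree(B)=1, level(B)>=1
    A->D: in-degree(D)=2, level(D)>=1
    A->E: in-degree(E)=0, level(E)=1, enqueue
  process C: level=0
    C->D: in-degree(D)=1, level(D)>=1
  process E: level=1
    E->B: in-degree(B)=0, level(B)=2, enqueue
    E->D: in-degree(D)=0, level(D)=2, enqueue
  process B: level=2
  process D: level=2
All levels: A:0, B:2, C:0, D:2, E:1

Answer: A:0, B:2, C:0, D:2, E:1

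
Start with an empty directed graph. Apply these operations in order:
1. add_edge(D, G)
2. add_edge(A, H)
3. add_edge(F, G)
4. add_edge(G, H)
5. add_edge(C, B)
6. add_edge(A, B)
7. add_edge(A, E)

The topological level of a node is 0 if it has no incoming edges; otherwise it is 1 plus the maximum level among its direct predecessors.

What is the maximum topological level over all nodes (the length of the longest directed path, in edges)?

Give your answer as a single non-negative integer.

Op 1: add_edge(D, G). Edges now: 1
Op 2: add_edge(A, H). Edges now: 2
Op 3: add_edge(F, G). Edges now: 3
Op 4: add_edge(G, H). Edges now: 4
Op 5: add_edge(C, B). Edges now: 5
Op 6: add_edge(A, B). Edges now: 6
Op 7: add_edge(A, E). Edges now: 7
Compute levels (Kahn BFS):
  sources (in-degree 0): A, C, D, F
  process A: level=0
    A->B: in-degree(B)=1, level(B)>=1
    A->E: in-degree(E)=0, level(E)=1, enqueue
    A->H: in-degree(H)=1, level(H)>=1
  process C: level=0
    C->B: in-degree(B)=0, level(B)=1, enqueue
  process D: level=0
    D->G: in-degree(G)=1, level(G)>=1
  process F: level=0
    F->G: in-degree(G)=0, level(G)=1, enqueue
  process E: level=1
  process B: level=1
  process G: level=1
    G->H: in-degree(H)=0, level(H)=2, enqueue
  process H: level=2
All levels: A:0, B:1, C:0, D:0, E:1, F:0, G:1, H:2
max level = 2

Answer: 2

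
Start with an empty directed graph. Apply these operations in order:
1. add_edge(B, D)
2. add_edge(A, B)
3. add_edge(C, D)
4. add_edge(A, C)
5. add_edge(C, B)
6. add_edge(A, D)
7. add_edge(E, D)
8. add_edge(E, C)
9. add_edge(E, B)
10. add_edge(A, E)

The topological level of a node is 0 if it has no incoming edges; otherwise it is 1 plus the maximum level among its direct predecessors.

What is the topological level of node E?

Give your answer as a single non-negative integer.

Op 1: add_edge(B, D). Edges now: 1
Op 2: add_edge(A, B). Edges now: 2
Op 3: add_edge(C, D). Edges now: 3
Op 4: add_edge(A, C). Edges now: 4
Op 5: add_edge(C, B). Edges now: 5
Op 6: add_edge(A, D). Edges now: 6
Op 7: add_edge(E, D). Edges now: 7
Op 8: add_edge(E, C). Edges now: 8
Op 9: add_edge(E, B). Edges now: 9
Op 10: add_edge(A, E). Edges now: 10
Compute levels (Kahn BFS):
  sources (in-degree 0): A
  process A: level=0
    A->B: in-degree(B)=2, level(B)>=1
    A->C: in-degree(C)=1, level(C)>=1
    A->D: in-degree(D)=3, level(D)>=1
    A->E: in-degree(E)=0, level(E)=1, enqueue
  process E: level=1
    E->B: in-degree(B)=1, level(B)>=2
    E->C: in-degree(C)=0, level(C)=2, enqueue
    E->D: in-degree(D)=2, level(D)>=2
  process C: level=2
    C->B: in-degree(B)=0, level(B)=3, enqueue
    C->D: in-degree(D)=1, level(D)>=3
  process B: level=3
    B->D: in-degree(D)=0, level(D)=4, enqueue
  process D: level=4
All levels: A:0, B:3, C:2, D:4, E:1
level(E) = 1

Answer: 1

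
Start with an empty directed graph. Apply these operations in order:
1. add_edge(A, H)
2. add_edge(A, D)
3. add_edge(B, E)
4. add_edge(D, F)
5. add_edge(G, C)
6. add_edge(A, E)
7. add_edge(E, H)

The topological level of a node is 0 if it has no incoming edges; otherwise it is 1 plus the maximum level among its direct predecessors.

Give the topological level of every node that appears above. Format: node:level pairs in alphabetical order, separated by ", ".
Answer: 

Answer: A:0, B:0, C:1, D:1, E:1, F:2, G:0, H:2

Derivation:
Op 1: add_edge(A, H). Edges now: 1
Op 2: add_edge(A, D). Edges now: 2
Op 3: add_edge(B, E). Edges now: 3
Op 4: add_edge(D, F). Edges now: 4
Op 5: add_edge(G, C). Edges now: 5
Op 6: add_edge(A, E). Edges now: 6
Op 7: add_edge(E, H). Edges now: 7
Compute levels (Kahn BFS):
  sources (in-degree 0): A, B, G
  process A: level=0
    A->D: in-degree(D)=0, level(D)=1, enqueue
    A->E: in-degree(E)=1, level(E)>=1
    A->H: in-degree(H)=1, level(H)>=1
  process B: level=0
    B->E: in-degree(E)=0, level(E)=1, enqueue
  process G: level=0
    G->C: in-degree(C)=0, level(C)=1, enqueue
  process D: level=1
    D->F: in-degree(F)=0, level(F)=2, enqueue
  process E: level=1
    E->H: in-degree(H)=0, level(H)=2, enqueue
  process C: level=1
  process F: level=2
  process H: level=2
All levels: A:0, B:0, C:1, D:1, E:1, F:2, G:0, H:2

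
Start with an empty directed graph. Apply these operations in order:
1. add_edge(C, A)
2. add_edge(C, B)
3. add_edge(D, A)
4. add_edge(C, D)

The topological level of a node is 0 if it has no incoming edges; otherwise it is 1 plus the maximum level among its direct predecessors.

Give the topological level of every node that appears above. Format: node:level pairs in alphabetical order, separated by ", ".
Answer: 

Answer: A:2, B:1, C:0, D:1

Derivation:
Op 1: add_edge(C, A). Edges now: 1
Op 2: add_edge(C, B). Edges now: 2
Op 3: add_edge(D, A). Edges now: 3
Op 4: add_edge(C, D). Edges now: 4
Compute levels (Kahn BFS):
  sources (in-degree 0): C
  process C: level=0
    C->A: in-degree(A)=1, level(A)>=1
    C->B: in-degree(B)=0, level(B)=1, enqueue
    C->D: in-degree(D)=0, level(D)=1, enqueue
  process B: level=1
  process D: level=1
    D->A: in-degree(A)=0, level(A)=2, enqueue
  process A: level=2
All levels: A:2, B:1, C:0, D:1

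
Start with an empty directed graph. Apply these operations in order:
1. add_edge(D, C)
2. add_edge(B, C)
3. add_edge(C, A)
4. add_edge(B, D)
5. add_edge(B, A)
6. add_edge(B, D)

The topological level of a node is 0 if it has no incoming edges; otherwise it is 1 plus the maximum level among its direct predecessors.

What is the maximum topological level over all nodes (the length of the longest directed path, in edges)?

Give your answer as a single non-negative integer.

Answer: 3

Derivation:
Op 1: add_edge(D, C). Edges now: 1
Op 2: add_edge(B, C). Edges now: 2
Op 3: add_edge(C, A). Edges now: 3
Op 4: add_edge(B, D). Edges now: 4
Op 5: add_edge(B, A). Edges now: 5
Op 6: add_edge(B, D) (duplicate, no change). Edges now: 5
Compute levels (Kahn BFS):
  sources (in-degree 0): B
  process B: level=0
    B->A: in-degree(A)=1, level(A)>=1
    B->C: in-degree(C)=1, level(C)>=1
    B->D: in-degree(D)=0, level(D)=1, enqueue
  process D: level=1
    D->C: in-degree(C)=0, level(C)=2, enqueue
  process C: level=2
    C->A: in-degree(A)=0, level(A)=3, enqueue
  process A: level=3
All levels: A:3, B:0, C:2, D:1
max level = 3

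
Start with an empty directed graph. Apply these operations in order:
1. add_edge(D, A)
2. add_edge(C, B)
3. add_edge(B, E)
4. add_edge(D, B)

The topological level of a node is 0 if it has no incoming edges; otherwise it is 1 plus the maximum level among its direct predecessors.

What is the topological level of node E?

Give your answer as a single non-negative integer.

Op 1: add_edge(D, A). Edges now: 1
Op 2: add_edge(C, B). Edges now: 2
Op 3: add_edge(B, E). Edges now: 3
Op 4: add_edge(D, B). Edges now: 4
Compute levels (Kahn BFS):
  sources (in-degree 0): C, D
  process C: level=0
    C->B: in-degree(B)=1, level(B)>=1
  process D: level=0
    D->A: in-degree(A)=0, level(A)=1, enqueue
    D->B: in-degree(B)=0, level(B)=1, enqueue
  process A: level=1
  process B: level=1
    B->E: in-degree(E)=0, level(E)=2, enqueue
  process E: level=2
All levels: A:1, B:1, C:0, D:0, E:2
level(E) = 2

Answer: 2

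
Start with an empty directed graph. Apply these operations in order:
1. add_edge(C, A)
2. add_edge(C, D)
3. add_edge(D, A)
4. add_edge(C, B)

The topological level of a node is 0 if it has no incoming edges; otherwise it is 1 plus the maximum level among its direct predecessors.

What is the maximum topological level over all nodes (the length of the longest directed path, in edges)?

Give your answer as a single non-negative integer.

Op 1: add_edge(C, A). Edges now: 1
Op 2: add_edge(C, D). Edges now: 2
Op 3: add_edge(D, A). Edges now: 3
Op 4: add_edge(C, B). Edges now: 4
Compute levels (Kahn BFS):
  sources (in-degree 0): C
  process C: level=0
    C->A: in-degree(A)=1, level(A)>=1
    C->B: in-degree(B)=0, level(B)=1, enqueue
    C->D: in-degree(D)=0, level(D)=1, enqueue
  process B: level=1
  process D: level=1
    D->A: in-degree(A)=0, level(A)=2, enqueue
  process A: level=2
All levels: A:2, B:1, C:0, D:1
max level = 2

Answer: 2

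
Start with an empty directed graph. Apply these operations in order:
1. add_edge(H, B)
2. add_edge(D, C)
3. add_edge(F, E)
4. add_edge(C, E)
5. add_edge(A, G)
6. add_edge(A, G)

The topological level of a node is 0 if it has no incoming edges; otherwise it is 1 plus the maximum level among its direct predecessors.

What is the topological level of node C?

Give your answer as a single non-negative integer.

Op 1: add_edge(H, B). Edges now: 1
Op 2: add_edge(D, C). Edges now: 2
Op 3: add_edge(F, E). Edges now: 3
Op 4: add_edge(C, E). Edges now: 4
Op 5: add_edge(A, G). Edges now: 5
Op 6: add_edge(A, G) (duplicate, no change). Edges now: 5
Compute levels (Kahn BFS):
  sources (in-degree 0): A, D, F, H
  process A: level=0
    A->G: in-degree(G)=0, level(G)=1, enqueue
  process D: level=0
    D->C: in-degree(C)=0, level(C)=1, enqueue
  process F: level=0
    F->E: in-degree(E)=1, level(E)>=1
  process H: level=0
    H->B: in-degree(B)=0, level(B)=1, enqueue
  process G: level=1
  process C: level=1
    C->E: in-degree(E)=0, level(E)=2, enqueue
  process B: level=1
  process E: level=2
All levels: A:0, B:1, C:1, D:0, E:2, F:0, G:1, H:0
level(C) = 1

Answer: 1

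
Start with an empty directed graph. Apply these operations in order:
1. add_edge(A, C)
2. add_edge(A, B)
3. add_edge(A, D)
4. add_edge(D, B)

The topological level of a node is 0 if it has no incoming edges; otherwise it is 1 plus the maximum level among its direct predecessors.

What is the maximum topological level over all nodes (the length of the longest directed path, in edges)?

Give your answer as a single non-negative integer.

Answer: 2

Derivation:
Op 1: add_edge(A, C). Edges now: 1
Op 2: add_edge(A, B). Edges now: 2
Op 3: add_edge(A, D). Edges now: 3
Op 4: add_edge(D, B). Edges now: 4
Compute levels (Kahn BFS):
  sources (in-degree 0): A
  process A: level=0
    A->B: in-degree(B)=1, level(B)>=1
    A->C: in-degree(C)=0, level(C)=1, enqueue
    A->D: in-degree(D)=0, level(D)=1, enqueue
  process C: level=1
  process D: level=1
    D->B: in-degree(B)=0, level(B)=2, enqueue
  process B: level=2
All levels: A:0, B:2, C:1, D:1
max level = 2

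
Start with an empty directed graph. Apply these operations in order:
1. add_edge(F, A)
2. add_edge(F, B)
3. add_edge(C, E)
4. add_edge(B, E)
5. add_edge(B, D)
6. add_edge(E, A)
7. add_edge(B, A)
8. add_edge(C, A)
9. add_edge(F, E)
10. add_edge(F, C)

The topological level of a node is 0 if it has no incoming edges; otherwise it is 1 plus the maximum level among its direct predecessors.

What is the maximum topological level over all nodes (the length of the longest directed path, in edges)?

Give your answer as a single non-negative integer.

Answer: 3

Derivation:
Op 1: add_edge(F, A). Edges now: 1
Op 2: add_edge(F, B). Edges now: 2
Op 3: add_edge(C, E). Edges now: 3
Op 4: add_edge(B, E). Edges now: 4
Op 5: add_edge(B, D). Edges now: 5
Op 6: add_edge(E, A). Edges now: 6
Op 7: add_edge(B, A). Edges now: 7
Op 8: add_edge(C, A). Edges now: 8
Op 9: add_edge(F, E). Edges now: 9
Op 10: add_edge(F, C). Edges now: 10
Compute levels (Kahn BFS):
  sources (in-degree 0): F
  process F: level=0
    F->A: in-degree(A)=3, level(A)>=1
    F->B: in-degree(B)=0, level(B)=1, enqueue
    F->C: in-degree(C)=0, level(C)=1, enqueue
    F->E: in-degree(E)=2, level(E)>=1
  process B: level=1
    B->A: in-degree(A)=2, level(A)>=2
    B->D: in-degree(D)=0, level(D)=2, enqueue
    B->E: in-degree(E)=1, level(E)>=2
  process C: level=1
    C->A: in-degree(A)=1, level(A)>=2
    C->E: in-degree(E)=0, level(E)=2, enqueue
  process D: level=2
  process E: level=2
    E->A: in-degree(A)=0, level(A)=3, enqueue
  process A: level=3
All levels: A:3, B:1, C:1, D:2, E:2, F:0
max level = 3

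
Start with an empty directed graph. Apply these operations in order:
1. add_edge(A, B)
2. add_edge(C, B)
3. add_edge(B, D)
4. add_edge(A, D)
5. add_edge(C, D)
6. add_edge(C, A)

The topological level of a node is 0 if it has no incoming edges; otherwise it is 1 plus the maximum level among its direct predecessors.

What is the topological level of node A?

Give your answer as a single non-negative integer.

Op 1: add_edge(A, B). Edges now: 1
Op 2: add_edge(C, B). Edges now: 2
Op 3: add_edge(B, D). Edges now: 3
Op 4: add_edge(A, D). Edges now: 4
Op 5: add_edge(C, D). Edges now: 5
Op 6: add_edge(C, A). Edges now: 6
Compute levels (Kahn BFS):
  sources (in-degree 0): C
  process C: level=0
    C->A: in-degree(A)=0, level(A)=1, enqueue
    C->B: in-degree(B)=1, level(B)>=1
    C->D: in-degree(D)=2, level(D)>=1
  process A: level=1
    A->B: in-degree(B)=0, level(B)=2, enqueue
    A->D: in-degree(D)=1, level(D)>=2
  process B: level=2
    B->D: in-degree(D)=0, level(D)=3, enqueue
  process D: level=3
All levels: A:1, B:2, C:0, D:3
level(A) = 1

Answer: 1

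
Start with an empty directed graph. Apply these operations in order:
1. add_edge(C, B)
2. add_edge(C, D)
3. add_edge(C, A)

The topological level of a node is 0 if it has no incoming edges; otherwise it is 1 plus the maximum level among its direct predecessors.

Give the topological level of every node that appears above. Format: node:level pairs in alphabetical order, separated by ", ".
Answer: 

Op 1: add_edge(C, B). Edges now: 1
Op 2: add_edge(C, D). Edges now: 2
Op 3: add_edge(C, A). Edges now: 3
Compute levels (Kahn BFS):
  sources (in-degree 0): C
  process C: level=0
    C->A: in-degree(A)=0, level(A)=1, enqueue
    C->B: in-degree(B)=0, level(B)=1, enqueue
    C->D: in-degree(D)=0, level(D)=1, enqueue
  process A: level=1
  process B: level=1
  process D: level=1
All levels: A:1, B:1, C:0, D:1

Answer: A:1, B:1, C:0, D:1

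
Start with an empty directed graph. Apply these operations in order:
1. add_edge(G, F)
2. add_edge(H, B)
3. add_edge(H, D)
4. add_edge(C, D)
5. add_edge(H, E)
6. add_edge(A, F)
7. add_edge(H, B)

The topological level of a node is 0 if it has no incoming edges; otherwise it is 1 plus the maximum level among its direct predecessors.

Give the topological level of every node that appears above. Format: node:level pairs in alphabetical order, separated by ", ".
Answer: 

Answer: A:0, B:1, C:0, D:1, E:1, F:1, G:0, H:0

Derivation:
Op 1: add_edge(G, F). Edges now: 1
Op 2: add_edge(H, B). Edges now: 2
Op 3: add_edge(H, D). Edges now: 3
Op 4: add_edge(C, D). Edges now: 4
Op 5: add_edge(H, E). Edges now: 5
Op 6: add_edge(A, F). Edges now: 6
Op 7: add_edge(H, B) (duplicate, no change). Edges now: 6
Compute levels (Kahn BFS):
  sources (in-degree 0): A, C, G, H
  process A: level=0
    A->F: in-degree(F)=1, level(F)>=1
  process C: level=0
    C->D: in-degree(D)=1, level(D)>=1
  process G: level=0
    G->F: in-degree(F)=0, level(F)=1, enqueue
  process H: level=0
    H->B: in-degree(B)=0, level(B)=1, enqueue
    H->D: in-degree(D)=0, level(D)=1, enqueue
    H->E: in-degree(E)=0, level(E)=1, enqueue
  process F: level=1
  process B: level=1
  process D: level=1
  process E: level=1
All levels: A:0, B:1, C:0, D:1, E:1, F:1, G:0, H:0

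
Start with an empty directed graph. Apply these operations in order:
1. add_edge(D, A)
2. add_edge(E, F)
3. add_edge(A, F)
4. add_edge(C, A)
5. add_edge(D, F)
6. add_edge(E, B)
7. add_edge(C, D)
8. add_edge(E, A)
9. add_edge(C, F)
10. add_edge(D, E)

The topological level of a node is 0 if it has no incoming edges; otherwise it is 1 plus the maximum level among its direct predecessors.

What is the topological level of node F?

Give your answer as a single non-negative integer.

Answer: 4

Derivation:
Op 1: add_edge(D, A). Edges now: 1
Op 2: add_edge(E, F). Edges now: 2
Op 3: add_edge(A, F). Edges now: 3
Op 4: add_edge(C, A). Edges now: 4
Op 5: add_edge(D, F). Edges now: 5
Op 6: add_edge(E, B). Edges now: 6
Op 7: add_edge(C, D). Edges now: 7
Op 8: add_edge(E, A). Edges now: 8
Op 9: add_edge(C, F). Edges now: 9
Op 10: add_edge(D, E). Edges now: 10
Compute levels (Kahn BFS):
  sources (in-degree 0): C
  process C: level=0
    C->A: in-degree(A)=2, level(A)>=1
    C->D: in-degree(D)=0, level(D)=1, enqueue
    C->F: in-degree(F)=3, level(F)>=1
  process D: level=1
    D->A: in-degree(A)=1, level(A)>=2
    D->E: in-degree(E)=0, level(E)=2, enqueue
    D->F: in-degree(F)=2, level(F)>=2
  process E: level=2
    E->A: in-degree(A)=0, level(A)=3, enqueue
    E->B: in-degree(B)=0, level(B)=3, enqueue
    E->F: in-degree(F)=1, level(F)>=3
  process A: level=3
    A->F: in-degree(F)=0, level(F)=4, enqueue
  process B: level=3
  process F: level=4
All levels: A:3, B:3, C:0, D:1, E:2, F:4
level(F) = 4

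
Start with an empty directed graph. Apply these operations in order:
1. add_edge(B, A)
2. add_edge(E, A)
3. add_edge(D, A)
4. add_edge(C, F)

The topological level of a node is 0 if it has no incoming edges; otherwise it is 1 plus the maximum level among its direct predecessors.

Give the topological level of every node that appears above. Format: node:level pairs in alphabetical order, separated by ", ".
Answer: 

Answer: A:1, B:0, C:0, D:0, E:0, F:1

Derivation:
Op 1: add_edge(B, A). Edges now: 1
Op 2: add_edge(E, A). Edges now: 2
Op 3: add_edge(D, A). Edges now: 3
Op 4: add_edge(C, F). Edges now: 4
Compute levels (Kahn BFS):
  sources (in-degree 0): B, C, D, E
  process B: level=0
    B->A: in-degree(A)=2, level(A)>=1
  process C: level=0
    C->F: in-degree(F)=0, level(F)=1, enqueue
  process D: level=0
    D->A: in-degree(A)=1, level(A)>=1
  process E: level=0
    E->A: in-degree(A)=0, level(A)=1, enqueue
  process F: level=1
  process A: level=1
All levels: A:1, B:0, C:0, D:0, E:0, F:1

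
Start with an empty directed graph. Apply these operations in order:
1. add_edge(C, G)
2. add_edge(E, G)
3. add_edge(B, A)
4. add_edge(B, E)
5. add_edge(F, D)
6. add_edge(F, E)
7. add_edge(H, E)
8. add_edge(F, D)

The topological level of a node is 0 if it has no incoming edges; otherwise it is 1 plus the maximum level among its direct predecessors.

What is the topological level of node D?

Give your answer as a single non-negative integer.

Op 1: add_edge(C, G). Edges now: 1
Op 2: add_edge(E, G). Edges now: 2
Op 3: add_edge(B, A). Edges now: 3
Op 4: add_edge(B, E). Edges now: 4
Op 5: add_edge(F, D). Edges now: 5
Op 6: add_edge(F, E). Edges now: 6
Op 7: add_edge(H, E). Edges now: 7
Op 8: add_edge(F, D) (duplicate, no change). Edges now: 7
Compute levels (Kahn BFS):
  sources (in-degree 0): B, C, F, H
  process B: level=0
    B->A: in-degree(A)=0, level(A)=1, enqueue
    B->E: in-degree(E)=2, level(E)>=1
  process C: level=0
    C->G: in-degree(G)=1, level(G)>=1
  process F: level=0
    F->D: in-degree(D)=0, level(D)=1, enqueue
    F->E: in-degree(E)=1, level(E)>=1
  process H: level=0
    H->E: in-degree(E)=0, level(E)=1, enqueue
  process A: level=1
  process D: level=1
  process E: level=1
    E->G: in-degree(G)=0, level(G)=2, enqueue
  process G: level=2
All levels: A:1, B:0, C:0, D:1, E:1, F:0, G:2, H:0
level(D) = 1

Answer: 1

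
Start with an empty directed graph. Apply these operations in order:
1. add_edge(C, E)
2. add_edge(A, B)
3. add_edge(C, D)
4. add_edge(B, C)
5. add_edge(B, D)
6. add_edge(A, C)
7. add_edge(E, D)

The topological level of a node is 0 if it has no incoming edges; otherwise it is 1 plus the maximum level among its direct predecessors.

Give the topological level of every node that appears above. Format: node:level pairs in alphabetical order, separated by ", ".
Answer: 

Answer: A:0, B:1, C:2, D:4, E:3

Derivation:
Op 1: add_edge(C, E). Edges now: 1
Op 2: add_edge(A, B). Edges now: 2
Op 3: add_edge(C, D). Edges now: 3
Op 4: add_edge(B, C). Edges now: 4
Op 5: add_edge(B, D). Edges now: 5
Op 6: add_edge(A, C). Edges now: 6
Op 7: add_edge(E, D). Edges now: 7
Compute levels (Kahn BFS):
  sources (in-degree 0): A
  process A: level=0
    A->B: in-degree(B)=0, level(B)=1, enqueue
    A->C: in-degree(C)=1, level(C)>=1
  process B: level=1
    B->C: in-degree(C)=0, level(C)=2, enqueue
    B->D: in-degree(D)=2, level(D)>=2
  process C: level=2
    C->D: in-degree(D)=1, level(D)>=3
    C->E: in-degree(E)=0, level(E)=3, enqueue
  process E: level=3
    E->D: in-degree(D)=0, level(D)=4, enqueue
  process D: level=4
All levels: A:0, B:1, C:2, D:4, E:3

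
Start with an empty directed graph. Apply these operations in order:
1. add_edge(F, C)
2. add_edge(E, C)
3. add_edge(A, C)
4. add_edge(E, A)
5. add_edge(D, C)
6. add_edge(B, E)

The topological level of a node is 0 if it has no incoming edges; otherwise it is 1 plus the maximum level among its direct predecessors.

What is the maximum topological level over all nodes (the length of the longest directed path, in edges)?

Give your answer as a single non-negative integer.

Op 1: add_edge(F, C). Edges now: 1
Op 2: add_edge(E, C). Edges now: 2
Op 3: add_edge(A, C). Edges now: 3
Op 4: add_edge(E, A). Edges now: 4
Op 5: add_edge(D, C). Edges now: 5
Op 6: add_edge(B, E). Edges now: 6
Compute levels (Kahn BFS):
  sources (in-degree 0): B, D, F
  process B: level=0
    B->E: in-degree(E)=0, level(E)=1, enqueue
  process D: level=0
    D->C: in-degree(C)=3, level(C)>=1
  process F: level=0
    F->C: in-degree(C)=2, level(C)>=1
  process E: level=1
    E->A: in-degree(A)=0, level(A)=2, enqueue
    E->C: in-degree(C)=1, level(C)>=2
  process A: level=2
    A->C: in-degree(C)=0, level(C)=3, enqueue
  process C: level=3
All levels: A:2, B:0, C:3, D:0, E:1, F:0
max level = 3

Answer: 3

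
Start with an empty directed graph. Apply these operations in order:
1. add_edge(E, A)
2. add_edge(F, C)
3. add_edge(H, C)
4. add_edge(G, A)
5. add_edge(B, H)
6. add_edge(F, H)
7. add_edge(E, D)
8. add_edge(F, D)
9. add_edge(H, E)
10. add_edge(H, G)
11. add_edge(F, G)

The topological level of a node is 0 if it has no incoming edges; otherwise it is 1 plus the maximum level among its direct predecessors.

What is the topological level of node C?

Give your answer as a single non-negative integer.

Answer: 2

Derivation:
Op 1: add_edge(E, A). Edges now: 1
Op 2: add_edge(F, C). Edges now: 2
Op 3: add_edge(H, C). Edges now: 3
Op 4: add_edge(G, A). Edges now: 4
Op 5: add_edge(B, H). Edges now: 5
Op 6: add_edge(F, H). Edges now: 6
Op 7: add_edge(E, D). Edges now: 7
Op 8: add_edge(F, D). Edges now: 8
Op 9: add_edge(H, E). Edges now: 9
Op 10: add_edge(H, G). Edges now: 10
Op 11: add_edge(F, G). Edges now: 11
Compute levels (Kahn BFS):
  sources (in-degree 0): B, F
  process B: level=0
    B->H: in-degree(H)=1, level(H)>=1
  process F: level=0
    F->C: in-degree(C)=1, level(C)>=1
    F->D: in-degree(D)=1, level(D)>=1
    F->G: in-degree(G)=1, level(G)>=1
    F->H: in-degree(H)=0, level(H)=1, enqueue
  process H: level=1
    H->C: in-degree(C)=0, level(C)=2, enqueue
    H->E: in-degree(E)=0, level(E)=2, enqueue
    H->G: in-degree(G)=0, level(G)=2, enqueue
  process C: level=2
  process E: level=2
    E->A: in-degree(A)=1, level(A)>=3
    E->D: in-degree(D)=0, level(D)=3, enqueue
  process G: level=2
    G->A: in-degree(A)=0, level(A)=3, enqueue
  process D: level=3
  process A: level=3
All levels: A:3, B:0, C:2, D:3, E:2, F:0, G:2, H:1
level(C) = 2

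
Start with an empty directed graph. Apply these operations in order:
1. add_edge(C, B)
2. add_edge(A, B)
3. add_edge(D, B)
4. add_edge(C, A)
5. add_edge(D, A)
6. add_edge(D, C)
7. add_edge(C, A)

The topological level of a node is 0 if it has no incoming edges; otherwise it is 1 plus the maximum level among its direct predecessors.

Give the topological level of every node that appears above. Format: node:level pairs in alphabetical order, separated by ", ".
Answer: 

Op 1: add_edge(C, B). Edges now: 1
Op 2: add_edge(A, B). Edges now: 2
Op 3: add_edge(D, B). Edges now: 3
Op 4: add_edge(C, A). Edges now: 4
Op 5: add_edge(D, A). Edges now: 5
Op 6: add_edge(D, C). Edges now: 6
Op 7: add_edge(C, A) (duplicate, no change). Edges now: 6
Compute levels (Kahn BFS):
  sources (in-degree 0): D
  process D: level=0
    D->A: in-degree(A)=1, level(A)>=1
    D->B: in-degree(B)=2, level(B)>=1
    D->C: in-degree(C)=0, level(C)=1, enqueue
  process C: level=1
    C->A: in-degree(A)=0, level(A)=2, enqueue
    C->B: in-degree(B)=1, level(B)>=2
  process A: level=2
    A->B: in-degree(B)=0, level(B)=3, enqueue
  process B: level=3
All levels: A:2, B:3, C:1, D:0

Answer: A:2, B:3, C:1, D:0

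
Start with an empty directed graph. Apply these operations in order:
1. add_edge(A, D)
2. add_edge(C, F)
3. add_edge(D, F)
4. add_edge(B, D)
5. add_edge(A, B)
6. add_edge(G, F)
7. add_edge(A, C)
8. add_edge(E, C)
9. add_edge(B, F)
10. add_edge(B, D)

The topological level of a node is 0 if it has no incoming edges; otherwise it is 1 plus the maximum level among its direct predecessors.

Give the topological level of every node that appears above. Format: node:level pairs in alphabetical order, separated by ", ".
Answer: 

Op 1: add_edge(A, D). Edges now: 1
Op 2: add_edge(C, F). Edges now: 2
Op 3: add_edge(D, F). Edges now: 3
Op 4: add_edge(B, D). Edges now: 4
Op 5: add_edge(A, B). Edges now: 5
Op 6: add_edge(G, F). Edges now: 6
Op 7: add_edge(A, C). Edges now: 7
Op 8: add_edge(E, C). Edges now: 8
Op 9: add_edge(B, F). Edges now: 9
Op 10: add_edge(B, D) (duplicate, no change). Edges now: 9
Compute levels (Kahn BFS):
  sources (in-degree 0): A, E, G
  process A: level=0
    A->B: in-degree(B)=0, level(B)=1, enqueue
    A->C: in-degree(C)=1, level(C)>=1
    A->D: in-degree(D)=1, level(D)>=1
  process E: level=0
    E->C: in-degree(C)=0, level(C)=1, enqueue
  process G: level=0
    G->F: in-degree(F)=3, level(F)>=1
  process B: level=1
    B->D: in-degree(D)=0, level(D)=2, enqueue
    B->F: in-degree(F)=2, level(F)>=2
  process C: level=1
    C->F: in-degree(F)=1, level(F)>=2
  process D: level=2
    D->F: in-degree(F)=0, level(F)=3, enqueue
  process F: level=3
All levels: A:0, B:1, C:1, D:2, E:0, F:3, G:0

Answer: A:0, B:1, C:1, D:2, E:0, F:3, G:0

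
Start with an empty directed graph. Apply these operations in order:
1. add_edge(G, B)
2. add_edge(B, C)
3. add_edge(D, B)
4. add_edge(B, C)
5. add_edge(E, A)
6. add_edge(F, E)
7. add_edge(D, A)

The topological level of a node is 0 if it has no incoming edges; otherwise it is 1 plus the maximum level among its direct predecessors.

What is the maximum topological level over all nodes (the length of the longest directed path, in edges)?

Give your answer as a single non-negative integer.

Op 1: add_edge(G, B). Edges now: 1
Op 2: add_edge(B, C). Edges now: 2
Op 3: add_edge(D, B). Edges now: 3
Op 4: add_edge(B, C) (duplicate, no change). Edges now: 3
Op 5: add_edge(E, A). Edges now: 4
Op 6: add_edge(F, E). Edges now: 5
Op 7: add_edge(D, A). Edges now: 6
Compute levels (Kahn BFS):
  sources (in-degree 0): D, F, G
  process D: level=0
    D->A: in-degree(A)=1, level(A)>=1
    D->B: in-degree(B)=1, level(B)>=1
  process F: level=0
    F->E: in-degree(E)=0, level(E)=1, enqueue
  process G: level=0
    G->B: in-degree(B)=0, level(B)=1, enqueue
  process E: level=1
    E->A: in-degree(A)=0, level(A)=2, enqueue
  process B: level=1
    B->C: in-degree(C)=0, level(C)=2, enqueue
  process A: level=2
  process C: level=2
All levels: A:2, B:1, C:2, D:0, E:1, F:0, G:0
max level = 2

Answer: 2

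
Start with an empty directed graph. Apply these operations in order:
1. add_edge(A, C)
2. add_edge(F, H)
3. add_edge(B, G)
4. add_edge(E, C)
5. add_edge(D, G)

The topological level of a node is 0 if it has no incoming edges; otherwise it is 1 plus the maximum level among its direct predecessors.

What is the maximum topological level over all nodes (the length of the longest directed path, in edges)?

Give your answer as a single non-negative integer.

Answer: 1

Derivation:
Op 1: add_edge(A, C). Edges now: 1
Op 2: add_edge(F, H). Edges now: 2
Op 3: add_edge(B, G). Edges now: 3
Op 4: add_edge(E, C). Edges now: 4
Op 5: add_edge(D, G). Edges now: 5
Compute levels (Kahn BFS):
  sources (in-degree 0): A, B, D, E, F
  process A: level=0
    A->C: in-degree(C)=1, level(C)>=1
  process B: level=0
    B->G: in-degree(G)=1, level(G)>=1
  process D: level=0
    D->G: in-degree(G)=0, level(G)=1, enqueue
  process E: level=0
    E->C: in-degree(C)=0, level(C)=1, enqueue
  process F: level=0
    F->H: in-degree(H)=0, level(H)=1, enqueue
  process G: level=1
  process C: level=1
  process H: level=1
All levels: A:0, B:0, C:1, D:0, E:0, F:0, G:1, H:1
max level = 1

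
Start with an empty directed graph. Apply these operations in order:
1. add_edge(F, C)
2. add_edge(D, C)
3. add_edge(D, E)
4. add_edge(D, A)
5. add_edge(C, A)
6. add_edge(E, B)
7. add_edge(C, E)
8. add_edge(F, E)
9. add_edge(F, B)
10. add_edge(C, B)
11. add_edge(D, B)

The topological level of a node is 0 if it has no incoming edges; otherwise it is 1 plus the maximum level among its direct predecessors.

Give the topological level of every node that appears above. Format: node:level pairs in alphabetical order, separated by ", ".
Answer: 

Op 1: add_edge(F, C). Edges now: 1
Op 2: add_edge(D, C). Edges now: 2
Op 3: add_edge(D, E). Edges now: 3
Op 4: add_edge(D, A). Edges now: 4
Op 5: add_edge(C, A). Edges now: 5
Op 6: add_edge(E, B). Edges now: 6
Op 7: add_edge(C, E). Edges now: 7
Op 8: add_edge(F, E). Edges now: 8
Op 9: add_edge(F, B). Edges now: 9
Op 10: add_edge(C, B). Edges now: 10
Op 11: add_edge(D, B). Edges now: 11
Compute levels (Kahn BFS):
  sources (in-degree 0): D, F
  process D: level=0
    D->A: in-degree(A)=1, level(A)>=1
    D->B: in-degree(B)=3, level(B)>=1
    D->C: in-degree(C)=1, level(C)>=1
    D->E: in-degree(E)=2, level(E)>=1
  process F: level=0
    F->B: in-degree(B)=2, level(B)>=1
    F->C: in-degree(C)=0, level(C)=1, enqueue
    F->E: in-degree(E)=1, level(E)>=1
  process C: level=1
    C->A: in-degree(A)=0, level(A)=2, enqueue
    C->B: in-degree(B)=1, level(B)>=2
    C->E: in-degree(E)=0, level(E)=2, enqueue
  process A: level=2
  process E: level=2
    E->B: in-degree(B)=0, level(B)=3, enqueue
  process B: level=3
All levels: A:2, B:3, C:1, D:0, E:2, F:0

Answer: A:2, B:3, C:1, D:0, E:2, F:0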